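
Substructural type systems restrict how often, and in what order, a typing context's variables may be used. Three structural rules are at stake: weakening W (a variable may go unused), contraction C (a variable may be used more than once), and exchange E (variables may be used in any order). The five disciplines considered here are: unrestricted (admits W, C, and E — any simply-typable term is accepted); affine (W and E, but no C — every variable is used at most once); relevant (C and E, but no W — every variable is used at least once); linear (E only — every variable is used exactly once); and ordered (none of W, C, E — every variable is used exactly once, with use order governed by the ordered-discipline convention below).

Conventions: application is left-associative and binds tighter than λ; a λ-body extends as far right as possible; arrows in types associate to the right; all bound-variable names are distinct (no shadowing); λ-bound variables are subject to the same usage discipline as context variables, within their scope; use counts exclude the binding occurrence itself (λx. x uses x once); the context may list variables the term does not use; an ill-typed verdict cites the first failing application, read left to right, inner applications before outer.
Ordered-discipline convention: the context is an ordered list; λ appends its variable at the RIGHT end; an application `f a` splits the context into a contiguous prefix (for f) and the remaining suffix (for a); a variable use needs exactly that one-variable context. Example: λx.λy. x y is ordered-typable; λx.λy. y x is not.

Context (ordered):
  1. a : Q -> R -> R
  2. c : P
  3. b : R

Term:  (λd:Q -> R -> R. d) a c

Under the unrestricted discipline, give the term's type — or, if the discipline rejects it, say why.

not well-typed under unrestricted — fails simple typing
use counts: a=1, c=1, b=0, d (λ-bound)=1
left-to-right use order: d, a, c
typing: ill-typed: a function awaiting Q gets P
across the five disciplines: ordered ✗, linear ✗, affine ✗, relevant ✗, unrestricted ✗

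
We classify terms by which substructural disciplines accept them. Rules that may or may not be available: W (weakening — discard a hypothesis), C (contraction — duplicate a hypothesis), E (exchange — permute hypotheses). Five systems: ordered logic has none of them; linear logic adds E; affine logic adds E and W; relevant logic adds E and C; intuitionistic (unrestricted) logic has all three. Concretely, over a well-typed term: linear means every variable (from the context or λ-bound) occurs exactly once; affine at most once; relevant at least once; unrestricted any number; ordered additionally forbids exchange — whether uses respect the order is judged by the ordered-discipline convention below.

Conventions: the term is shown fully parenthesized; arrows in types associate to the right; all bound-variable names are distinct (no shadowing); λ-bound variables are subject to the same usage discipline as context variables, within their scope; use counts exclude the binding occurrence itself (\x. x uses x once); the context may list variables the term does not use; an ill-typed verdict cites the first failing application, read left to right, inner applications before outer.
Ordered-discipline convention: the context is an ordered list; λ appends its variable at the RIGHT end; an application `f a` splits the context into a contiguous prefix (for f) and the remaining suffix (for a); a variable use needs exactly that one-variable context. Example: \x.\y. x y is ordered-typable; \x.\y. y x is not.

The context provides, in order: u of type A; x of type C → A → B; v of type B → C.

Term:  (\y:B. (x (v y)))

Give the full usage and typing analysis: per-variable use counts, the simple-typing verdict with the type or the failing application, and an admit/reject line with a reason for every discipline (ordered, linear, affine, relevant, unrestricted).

variable uses: u=0; x=1; v=1; y [bound]=1
uses in reading order: x, v, y
typing: ✓ — B → A → B
ordered: ✗ — needs weakening: u unused
linear: ✗ — needs weakening: u unused
affine: ✓ — no duplicate uses among u, x, v, y
relevant: ✗ — needs weakening: u unused
unrestricted: ✓ — simply typable at B → A → B; W, C, E all held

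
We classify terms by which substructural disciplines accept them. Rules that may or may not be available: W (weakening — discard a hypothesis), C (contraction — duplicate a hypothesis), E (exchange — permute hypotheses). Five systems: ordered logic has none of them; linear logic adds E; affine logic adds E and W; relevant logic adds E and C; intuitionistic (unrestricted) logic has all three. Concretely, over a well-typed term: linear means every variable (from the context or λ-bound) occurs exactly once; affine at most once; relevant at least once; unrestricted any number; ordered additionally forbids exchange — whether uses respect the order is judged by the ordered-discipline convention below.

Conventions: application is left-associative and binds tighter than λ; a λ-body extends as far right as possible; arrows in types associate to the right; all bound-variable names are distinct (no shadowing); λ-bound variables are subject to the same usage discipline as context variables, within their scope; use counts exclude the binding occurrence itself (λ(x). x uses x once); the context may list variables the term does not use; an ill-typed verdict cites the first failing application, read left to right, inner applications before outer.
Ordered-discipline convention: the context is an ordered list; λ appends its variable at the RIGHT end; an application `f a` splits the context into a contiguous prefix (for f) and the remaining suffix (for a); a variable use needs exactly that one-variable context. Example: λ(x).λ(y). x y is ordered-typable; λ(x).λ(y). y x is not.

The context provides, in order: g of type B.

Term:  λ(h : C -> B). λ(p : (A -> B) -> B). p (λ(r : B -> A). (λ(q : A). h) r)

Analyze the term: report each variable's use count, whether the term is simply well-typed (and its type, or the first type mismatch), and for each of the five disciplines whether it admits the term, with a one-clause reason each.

counts: g: 0, h (λ-bound): 1, p (λ-bound): 1, r (λ-bound): 1, q (λ-bound): 0
left-to-right use order: p, h, r
typing: ill-typed: argument of type B -> A where A is required
ordered ✗ (the type mismatch rejects it)
linear ✗ (not simply typable)
affine ✗ (fails simple typing)
relevant ✗ (a type mismatch blocks all five)
unrestricted ✗ (the type mismatch rejects it)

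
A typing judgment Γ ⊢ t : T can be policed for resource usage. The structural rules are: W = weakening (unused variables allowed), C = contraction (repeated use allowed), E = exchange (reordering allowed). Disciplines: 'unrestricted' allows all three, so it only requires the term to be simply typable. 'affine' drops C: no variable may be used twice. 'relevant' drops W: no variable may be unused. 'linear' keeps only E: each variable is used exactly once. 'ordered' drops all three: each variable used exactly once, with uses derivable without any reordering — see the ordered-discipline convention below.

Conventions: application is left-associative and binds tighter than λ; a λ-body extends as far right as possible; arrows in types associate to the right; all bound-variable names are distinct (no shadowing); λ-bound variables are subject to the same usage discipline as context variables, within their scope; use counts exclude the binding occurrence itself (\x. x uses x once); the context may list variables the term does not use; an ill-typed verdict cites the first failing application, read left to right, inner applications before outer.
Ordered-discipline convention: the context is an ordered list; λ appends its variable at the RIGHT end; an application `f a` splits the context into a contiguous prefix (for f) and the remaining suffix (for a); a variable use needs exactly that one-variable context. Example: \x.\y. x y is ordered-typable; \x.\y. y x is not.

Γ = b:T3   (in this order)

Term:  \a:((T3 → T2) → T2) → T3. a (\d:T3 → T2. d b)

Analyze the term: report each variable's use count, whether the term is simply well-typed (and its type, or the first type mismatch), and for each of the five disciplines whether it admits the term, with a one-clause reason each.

use counts: b=1, a (bound)=1, d (bound)=1
order of uses: a, d, b
typing: ✓ — (((T3 → T2) → T2) → T3) → T3
ordered ✗ (use order a, d, b needs exchange)
linear ✓ (each of b, a, d used exactly once)
affine ✓ (at most one use each (b, a, d))
relevant ✓ (none of b, a, d goes unused)
unrestricted ✓ (type-checks ((((T3 → T2) → T2) → T3) → T3) and nothing is barred)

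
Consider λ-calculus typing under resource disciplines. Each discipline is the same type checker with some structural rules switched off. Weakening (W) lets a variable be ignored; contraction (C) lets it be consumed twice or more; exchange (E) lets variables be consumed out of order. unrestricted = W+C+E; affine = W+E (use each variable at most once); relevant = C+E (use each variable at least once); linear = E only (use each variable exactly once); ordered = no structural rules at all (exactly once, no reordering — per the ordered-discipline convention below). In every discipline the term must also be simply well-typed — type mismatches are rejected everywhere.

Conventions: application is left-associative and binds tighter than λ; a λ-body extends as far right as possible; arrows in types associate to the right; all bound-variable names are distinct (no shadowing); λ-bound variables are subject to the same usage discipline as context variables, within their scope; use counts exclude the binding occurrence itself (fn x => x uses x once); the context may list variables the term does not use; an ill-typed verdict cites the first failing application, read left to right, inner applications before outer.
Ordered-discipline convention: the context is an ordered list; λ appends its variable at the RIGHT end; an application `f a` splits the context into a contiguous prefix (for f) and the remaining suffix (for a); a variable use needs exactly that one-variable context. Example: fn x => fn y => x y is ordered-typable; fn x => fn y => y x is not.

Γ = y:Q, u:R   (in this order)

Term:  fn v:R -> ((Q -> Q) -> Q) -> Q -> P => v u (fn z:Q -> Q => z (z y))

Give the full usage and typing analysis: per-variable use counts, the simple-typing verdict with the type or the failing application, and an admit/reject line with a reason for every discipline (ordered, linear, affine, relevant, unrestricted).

usage: y=1; u=1; v [bound]=1; z [bound]=2
use order (left to right): v, u, z, z, y
typing: well-typed — term : (R -> ((Q -> Q) -> Q) -> Q -> P) -> Q -> P
ordered: ✗ — z ×2 used more than once (contraction)
linear: ✗ — z ×2 used more than once (contraction)
affine: ✗ — z ×2 used more than once (contraction)
relevant: ✓ — at least one use each (y, u, v, z)
unrestricted: ✓ — simply typable at (R -> ((Q -> Q) -> Q) -> Q -> P) -> Q -> P; W, C, E all held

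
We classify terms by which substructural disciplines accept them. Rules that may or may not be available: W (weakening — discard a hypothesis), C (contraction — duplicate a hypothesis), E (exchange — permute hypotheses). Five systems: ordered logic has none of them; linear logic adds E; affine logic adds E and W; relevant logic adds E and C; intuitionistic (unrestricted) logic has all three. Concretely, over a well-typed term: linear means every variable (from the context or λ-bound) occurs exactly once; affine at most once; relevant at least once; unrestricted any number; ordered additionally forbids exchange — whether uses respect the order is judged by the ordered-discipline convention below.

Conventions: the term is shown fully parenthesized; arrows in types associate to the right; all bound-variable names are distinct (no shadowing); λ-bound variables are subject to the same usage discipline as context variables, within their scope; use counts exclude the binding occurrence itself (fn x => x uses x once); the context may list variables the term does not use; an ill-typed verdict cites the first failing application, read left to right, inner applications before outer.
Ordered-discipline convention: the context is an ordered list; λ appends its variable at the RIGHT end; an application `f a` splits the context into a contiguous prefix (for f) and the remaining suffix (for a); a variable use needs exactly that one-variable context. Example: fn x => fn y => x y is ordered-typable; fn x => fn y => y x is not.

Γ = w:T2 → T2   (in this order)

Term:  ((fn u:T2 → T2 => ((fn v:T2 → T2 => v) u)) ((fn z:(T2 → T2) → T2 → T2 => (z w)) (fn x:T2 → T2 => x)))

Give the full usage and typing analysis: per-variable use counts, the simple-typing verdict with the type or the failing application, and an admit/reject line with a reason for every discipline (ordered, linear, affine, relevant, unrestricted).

variable uses: w: 1; u (λ-bound): 1; v (λ-bound): 1; z (λ-bound): 1; x (λ-bound): 1
use order (left to right): v, u, z, w, x
typing: well-typed at T2 → T2
ordered ✗ (no contiguous prefix/suffix split fits v, u, z, w, x)
linear ✓ (w, u, v, z, x: one use apiece)
affine ✓ (w, u, v, z, x: no repeats, contraction unneeded)
relevant ✓ (at least one use each (w, u, v, z, x))
unrestricted ✓ (simply typable at T2 → T2; W, C, E all held)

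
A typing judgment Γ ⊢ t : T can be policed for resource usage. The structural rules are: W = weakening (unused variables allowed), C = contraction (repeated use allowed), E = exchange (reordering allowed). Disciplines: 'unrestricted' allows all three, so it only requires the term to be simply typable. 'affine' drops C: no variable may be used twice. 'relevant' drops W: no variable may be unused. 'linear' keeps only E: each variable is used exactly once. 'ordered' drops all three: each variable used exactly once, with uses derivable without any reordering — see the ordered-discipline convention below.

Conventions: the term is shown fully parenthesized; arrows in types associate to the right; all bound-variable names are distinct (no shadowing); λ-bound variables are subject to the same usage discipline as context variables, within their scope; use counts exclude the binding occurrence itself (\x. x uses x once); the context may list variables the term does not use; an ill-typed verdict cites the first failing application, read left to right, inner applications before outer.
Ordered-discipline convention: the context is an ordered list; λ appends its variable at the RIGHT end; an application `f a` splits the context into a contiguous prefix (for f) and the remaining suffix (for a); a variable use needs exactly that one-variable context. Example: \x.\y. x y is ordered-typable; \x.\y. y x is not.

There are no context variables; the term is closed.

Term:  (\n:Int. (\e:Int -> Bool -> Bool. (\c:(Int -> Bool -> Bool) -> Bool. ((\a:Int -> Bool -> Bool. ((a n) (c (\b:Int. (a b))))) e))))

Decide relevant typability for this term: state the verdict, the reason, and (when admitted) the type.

yes — at least one use each (n, e, c, a, b); term : Int -> (Int -> Bool -> Bool) -> ((Int -> Bool -> Bool) -> Bool) -> Bool
usage: n [bound]=1, e [bound]=1, c [bound]=1, a [bound]=2, b [bound]=1
use order (left to right): a, n, c, a, b, e
typing: the term checks, with type Int -> (Int -> Bool -> Bool) -> ((Int -> Bool -> Bool) -> Bool) -> Bool
across the five disciplines: ordered ✗ | linear ✗ | affine ✗ | relevant ✓ | unrestricted ✓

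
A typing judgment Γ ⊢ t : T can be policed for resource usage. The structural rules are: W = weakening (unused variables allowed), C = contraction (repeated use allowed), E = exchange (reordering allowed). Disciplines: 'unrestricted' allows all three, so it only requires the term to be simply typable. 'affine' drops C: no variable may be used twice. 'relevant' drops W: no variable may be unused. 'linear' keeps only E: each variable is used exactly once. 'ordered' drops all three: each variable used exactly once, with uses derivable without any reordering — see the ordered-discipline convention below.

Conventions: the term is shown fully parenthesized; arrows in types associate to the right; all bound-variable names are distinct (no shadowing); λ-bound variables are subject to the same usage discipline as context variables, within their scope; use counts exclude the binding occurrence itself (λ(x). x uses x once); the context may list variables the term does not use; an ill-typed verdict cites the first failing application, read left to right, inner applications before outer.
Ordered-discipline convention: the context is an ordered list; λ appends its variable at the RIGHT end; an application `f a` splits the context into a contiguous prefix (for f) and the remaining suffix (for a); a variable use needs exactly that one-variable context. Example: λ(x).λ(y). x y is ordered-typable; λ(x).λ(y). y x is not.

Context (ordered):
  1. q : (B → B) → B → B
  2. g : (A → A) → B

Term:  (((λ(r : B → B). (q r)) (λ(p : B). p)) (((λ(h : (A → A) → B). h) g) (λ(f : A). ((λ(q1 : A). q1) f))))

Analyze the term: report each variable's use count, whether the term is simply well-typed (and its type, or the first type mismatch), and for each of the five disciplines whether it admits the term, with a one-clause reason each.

usage: q ×1, g ×1, r (bound) ×1, p (bound) ×1, h (bound) ×1, f (bound) ×1, q1 (bound) ×1
use order (left to right): q, r, p, h, g, q1, f
typing: well-typed at B
ordered: ✓ — one use each (q, g, r, p, h, f, q1); ordered split holds
linear: ✓ — q, g, r, p, h, f, q1: one use apiece
affine: ✓ — no duplicate uses among q, g, r, p, h, f, q1
relevant: ✓ — at least one use each (q, g, r, p, h, f, q1)
unrestricted: ✓ — typability at B is all that's needed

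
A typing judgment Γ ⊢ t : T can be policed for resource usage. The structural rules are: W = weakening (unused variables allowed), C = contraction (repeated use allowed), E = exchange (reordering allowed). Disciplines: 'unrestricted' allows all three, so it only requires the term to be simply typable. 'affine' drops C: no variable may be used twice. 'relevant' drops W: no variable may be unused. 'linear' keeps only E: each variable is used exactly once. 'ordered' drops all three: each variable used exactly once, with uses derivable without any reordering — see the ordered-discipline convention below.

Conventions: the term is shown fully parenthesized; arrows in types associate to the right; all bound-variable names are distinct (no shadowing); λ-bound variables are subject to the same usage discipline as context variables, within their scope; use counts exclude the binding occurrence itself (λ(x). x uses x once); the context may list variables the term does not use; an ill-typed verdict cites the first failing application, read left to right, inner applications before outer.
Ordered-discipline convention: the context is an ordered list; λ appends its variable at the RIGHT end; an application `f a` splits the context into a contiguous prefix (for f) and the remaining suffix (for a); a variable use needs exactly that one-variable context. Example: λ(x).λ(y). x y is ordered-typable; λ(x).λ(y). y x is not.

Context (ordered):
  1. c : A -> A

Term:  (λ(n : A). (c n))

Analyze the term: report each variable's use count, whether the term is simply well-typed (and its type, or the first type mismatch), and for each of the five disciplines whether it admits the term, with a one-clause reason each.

counts: c=1, n [bound]=1
use order (left to right): c, n
typing: the term checks, with type A -> A
ordered ✓ (single-use (c, n), ordered derivation ok)
linear ✓ (single use per variable (c, n))
affine ✓ (none of c, n used more than once)
relevant ✓ (at least one use each (c, n))
unrestricted ✓ (well-typed at A -> A; no restrictions here)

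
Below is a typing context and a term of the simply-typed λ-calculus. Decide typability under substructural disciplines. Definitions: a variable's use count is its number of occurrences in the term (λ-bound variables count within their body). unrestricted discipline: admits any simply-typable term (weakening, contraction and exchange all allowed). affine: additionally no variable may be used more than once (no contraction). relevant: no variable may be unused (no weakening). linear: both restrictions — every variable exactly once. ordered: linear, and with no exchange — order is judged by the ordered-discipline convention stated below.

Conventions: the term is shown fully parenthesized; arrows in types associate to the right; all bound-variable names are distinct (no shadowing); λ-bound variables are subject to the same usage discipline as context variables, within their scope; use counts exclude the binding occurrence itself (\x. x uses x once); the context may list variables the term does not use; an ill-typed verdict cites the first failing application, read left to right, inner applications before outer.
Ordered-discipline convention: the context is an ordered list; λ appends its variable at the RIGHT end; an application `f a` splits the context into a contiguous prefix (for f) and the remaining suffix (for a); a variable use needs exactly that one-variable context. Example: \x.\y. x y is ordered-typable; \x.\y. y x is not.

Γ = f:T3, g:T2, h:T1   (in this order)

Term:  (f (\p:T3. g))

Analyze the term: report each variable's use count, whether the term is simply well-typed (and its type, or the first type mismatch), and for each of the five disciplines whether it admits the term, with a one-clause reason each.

use counts: f: 1, g: 1, h: 0, p [bound]: 0
use order (left to right): f, g
typing: ill-typed: applying a non-function (T3)
ordered: ✗, the type mismatch rejects it
linear: ✗, not simply typable
affine: ✗, fails simple typing
relevant: ✗, a type mismatch blocks all five
unrestricted: ✗, the type mismatch rejects it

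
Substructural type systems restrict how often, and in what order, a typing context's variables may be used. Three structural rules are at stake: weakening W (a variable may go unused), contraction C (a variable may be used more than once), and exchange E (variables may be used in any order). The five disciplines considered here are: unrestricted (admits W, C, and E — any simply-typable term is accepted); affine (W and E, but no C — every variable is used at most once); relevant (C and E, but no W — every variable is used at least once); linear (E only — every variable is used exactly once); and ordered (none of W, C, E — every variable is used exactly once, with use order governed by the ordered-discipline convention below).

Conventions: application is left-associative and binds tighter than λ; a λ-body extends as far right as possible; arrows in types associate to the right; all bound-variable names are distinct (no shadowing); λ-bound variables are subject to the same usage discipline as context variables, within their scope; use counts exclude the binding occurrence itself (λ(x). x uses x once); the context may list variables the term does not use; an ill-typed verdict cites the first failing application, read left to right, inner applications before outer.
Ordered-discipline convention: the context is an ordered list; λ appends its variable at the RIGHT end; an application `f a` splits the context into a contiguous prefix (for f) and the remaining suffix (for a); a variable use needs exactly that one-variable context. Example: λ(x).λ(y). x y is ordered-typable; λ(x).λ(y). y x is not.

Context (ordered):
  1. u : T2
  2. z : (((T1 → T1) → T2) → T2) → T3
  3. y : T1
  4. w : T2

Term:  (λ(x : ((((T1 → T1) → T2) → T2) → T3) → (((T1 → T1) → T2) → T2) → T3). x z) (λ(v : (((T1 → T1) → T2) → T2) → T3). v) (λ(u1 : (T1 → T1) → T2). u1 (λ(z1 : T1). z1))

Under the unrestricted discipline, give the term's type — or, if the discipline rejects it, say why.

term : T3
variable uses: u=0, z=1, y=0, w=0, x [bound]=1, v [bound]=1, u1 [bound]=1, z1 [bound]=1
left-to-right use order: x, z, v, u1, z1
typing: well-typed at T3
across the five disciplines: ordered ✗; linear ✗; affine ✓; relevant ✗; unrestricted ✓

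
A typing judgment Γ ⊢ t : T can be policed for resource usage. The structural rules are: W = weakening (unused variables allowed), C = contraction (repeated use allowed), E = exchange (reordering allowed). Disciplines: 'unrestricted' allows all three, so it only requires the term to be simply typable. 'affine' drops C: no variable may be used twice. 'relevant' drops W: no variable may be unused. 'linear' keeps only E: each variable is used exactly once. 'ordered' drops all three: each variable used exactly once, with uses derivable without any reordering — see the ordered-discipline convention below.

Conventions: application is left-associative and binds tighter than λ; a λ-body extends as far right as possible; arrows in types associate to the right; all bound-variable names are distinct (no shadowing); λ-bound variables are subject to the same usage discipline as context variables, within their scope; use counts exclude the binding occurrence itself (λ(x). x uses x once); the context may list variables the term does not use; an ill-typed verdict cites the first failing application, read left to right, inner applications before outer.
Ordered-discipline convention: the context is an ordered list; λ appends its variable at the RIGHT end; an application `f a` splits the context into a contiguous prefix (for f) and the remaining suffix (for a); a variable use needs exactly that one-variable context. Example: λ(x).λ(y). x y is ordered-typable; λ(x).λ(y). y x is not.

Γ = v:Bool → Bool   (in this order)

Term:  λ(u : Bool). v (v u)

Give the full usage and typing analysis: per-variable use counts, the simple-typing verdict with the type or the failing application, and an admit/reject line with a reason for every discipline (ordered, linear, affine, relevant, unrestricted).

usage: v ×2; u (bound) ×1
use order (left to right): v, v, u
typing: ✓ — Bool → Bool
ordered: ✗, uses contraction: v ×2
linear: ✗, uses contraction: v ×2
affine: ✗, uses contraction: v ×2
relevant: ✓, v, u: all used, weakening unneeded
unrestricted: ✓, well-typed at Bool → Bool; no restrictions here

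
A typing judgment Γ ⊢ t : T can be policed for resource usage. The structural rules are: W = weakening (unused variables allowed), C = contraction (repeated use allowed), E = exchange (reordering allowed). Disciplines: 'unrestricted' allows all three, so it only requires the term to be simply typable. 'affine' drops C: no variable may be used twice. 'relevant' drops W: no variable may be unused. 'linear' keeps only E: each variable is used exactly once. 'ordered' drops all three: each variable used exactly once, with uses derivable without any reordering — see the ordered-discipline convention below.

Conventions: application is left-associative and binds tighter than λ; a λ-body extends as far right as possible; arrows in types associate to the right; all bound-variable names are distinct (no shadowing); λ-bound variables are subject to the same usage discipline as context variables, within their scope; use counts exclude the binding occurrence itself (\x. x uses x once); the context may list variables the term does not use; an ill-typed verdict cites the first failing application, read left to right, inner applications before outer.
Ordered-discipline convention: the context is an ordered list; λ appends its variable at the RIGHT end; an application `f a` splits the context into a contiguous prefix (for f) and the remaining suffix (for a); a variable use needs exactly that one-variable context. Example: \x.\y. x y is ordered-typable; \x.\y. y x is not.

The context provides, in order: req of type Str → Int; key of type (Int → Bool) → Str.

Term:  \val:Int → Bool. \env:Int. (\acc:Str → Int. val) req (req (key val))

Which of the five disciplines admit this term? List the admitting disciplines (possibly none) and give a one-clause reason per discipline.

admitting disciplines: unrestricted
use counts: req=2; key=1; val (bound)=2; env (bound)=0; acc (bound)=0
use order (left to right): val, req, req, key, val
typing: well-typed at (Int → Bool) → Int → Bool
ordered: ✗, uses contraction: req ×2, val ×2; env, acc never used (weakening)
linear: ✗, uses contraction: req ×2, val ×2; env, acc never used (weakening)
affine: ✗, uses contraction: req ×2, val ×2
relevant: ✗, env, acc never used (weakening)
unrestricted: ✓, type-checks ((Int → Bool) → Int → Bool) and nothing is barred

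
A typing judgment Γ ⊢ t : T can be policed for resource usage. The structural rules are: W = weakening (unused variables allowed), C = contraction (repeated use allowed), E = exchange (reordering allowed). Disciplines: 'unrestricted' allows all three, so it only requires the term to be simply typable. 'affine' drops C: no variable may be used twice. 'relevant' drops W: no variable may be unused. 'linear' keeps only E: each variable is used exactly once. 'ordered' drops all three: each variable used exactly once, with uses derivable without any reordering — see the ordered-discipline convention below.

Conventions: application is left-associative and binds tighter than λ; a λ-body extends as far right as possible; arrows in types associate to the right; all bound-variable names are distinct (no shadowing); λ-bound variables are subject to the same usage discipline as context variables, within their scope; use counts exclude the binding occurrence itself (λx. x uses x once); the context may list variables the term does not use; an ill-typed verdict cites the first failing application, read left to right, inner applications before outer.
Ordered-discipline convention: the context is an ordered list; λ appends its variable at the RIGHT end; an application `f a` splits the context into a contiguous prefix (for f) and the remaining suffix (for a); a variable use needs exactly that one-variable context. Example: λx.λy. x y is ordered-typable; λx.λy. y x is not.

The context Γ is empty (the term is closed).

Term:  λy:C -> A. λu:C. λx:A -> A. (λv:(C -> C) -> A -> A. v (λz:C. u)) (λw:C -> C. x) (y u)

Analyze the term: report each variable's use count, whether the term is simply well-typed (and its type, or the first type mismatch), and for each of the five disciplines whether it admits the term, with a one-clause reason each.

use counts: y (bound)=1; u (bound)=2; x (bound)=1; v (bound)=1; z (bound)=0; w (bound)=0
order of uses: v, u, x, y, u
typing: ✓ — (C -> A) -> C -> (A -> A) -> A
ordered ✗ (needs contraction — u ×2; z, w never used (weakening))
linear ✗ (needs contraction — u ×2; z, w never used (weakening))
affine ✗ (needs contraction — u ×2)
relevant ✗ (z, w never used (weakening))
unrestricted ✓ (well-typed at (C -> A) -> C -> (A -> A) -> A; no restrictions here)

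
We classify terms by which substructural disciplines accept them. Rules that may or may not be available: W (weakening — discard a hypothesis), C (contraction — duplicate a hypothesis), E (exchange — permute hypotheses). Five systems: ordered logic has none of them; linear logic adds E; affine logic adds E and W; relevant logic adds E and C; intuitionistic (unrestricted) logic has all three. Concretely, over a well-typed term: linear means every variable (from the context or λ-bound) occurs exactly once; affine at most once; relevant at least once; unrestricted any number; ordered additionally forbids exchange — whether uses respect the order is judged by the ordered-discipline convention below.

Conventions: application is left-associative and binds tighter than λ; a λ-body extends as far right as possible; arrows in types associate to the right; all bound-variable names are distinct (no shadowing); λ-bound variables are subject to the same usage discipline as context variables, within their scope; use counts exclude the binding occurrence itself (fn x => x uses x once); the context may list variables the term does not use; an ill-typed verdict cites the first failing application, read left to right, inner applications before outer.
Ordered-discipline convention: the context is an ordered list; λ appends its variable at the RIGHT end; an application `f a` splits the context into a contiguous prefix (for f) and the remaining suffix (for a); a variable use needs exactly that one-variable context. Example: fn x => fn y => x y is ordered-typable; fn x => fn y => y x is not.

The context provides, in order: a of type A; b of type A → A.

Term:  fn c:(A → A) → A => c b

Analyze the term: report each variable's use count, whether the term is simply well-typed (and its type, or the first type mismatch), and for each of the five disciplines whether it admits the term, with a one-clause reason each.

variable uses: a=0, b=1, c (λ-bound)=1
use order (left to right): c, b
typing: well-typed — term : ((A → A) → A) → A
ordered ✗ (a left unused)
linear ✗ (a left unused)
affine ✓ (no duplicate uses among a, b, c)
relevant ✗ (a left unused)
unrestricted ✓ (well-typed at ((A → A) → A) → A; no restrictions here)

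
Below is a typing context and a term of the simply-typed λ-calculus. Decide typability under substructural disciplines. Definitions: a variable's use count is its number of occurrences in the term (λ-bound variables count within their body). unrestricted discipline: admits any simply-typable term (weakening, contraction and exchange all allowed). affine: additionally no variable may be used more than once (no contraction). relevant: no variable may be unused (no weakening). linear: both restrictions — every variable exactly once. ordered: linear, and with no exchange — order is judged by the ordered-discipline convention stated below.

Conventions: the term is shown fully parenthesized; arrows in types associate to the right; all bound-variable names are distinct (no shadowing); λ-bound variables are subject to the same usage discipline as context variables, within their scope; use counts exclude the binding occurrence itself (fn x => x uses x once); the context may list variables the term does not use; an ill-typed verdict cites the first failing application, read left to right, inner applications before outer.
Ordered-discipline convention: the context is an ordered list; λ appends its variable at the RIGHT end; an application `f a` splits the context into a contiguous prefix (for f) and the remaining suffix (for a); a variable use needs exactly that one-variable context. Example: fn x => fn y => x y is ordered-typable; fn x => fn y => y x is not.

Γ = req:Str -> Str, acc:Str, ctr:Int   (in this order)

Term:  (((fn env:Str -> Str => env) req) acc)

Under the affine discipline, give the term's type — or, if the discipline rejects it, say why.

term : Str
counts: req ×1, acc ×1, ctr ×0, env (λ-bound) ×1
uses in reading order: env, req, acc
typing: well-typed at Str
summary: ordered ✗, linear ✗, affine ✓, relevant ✗, unrestricted ✓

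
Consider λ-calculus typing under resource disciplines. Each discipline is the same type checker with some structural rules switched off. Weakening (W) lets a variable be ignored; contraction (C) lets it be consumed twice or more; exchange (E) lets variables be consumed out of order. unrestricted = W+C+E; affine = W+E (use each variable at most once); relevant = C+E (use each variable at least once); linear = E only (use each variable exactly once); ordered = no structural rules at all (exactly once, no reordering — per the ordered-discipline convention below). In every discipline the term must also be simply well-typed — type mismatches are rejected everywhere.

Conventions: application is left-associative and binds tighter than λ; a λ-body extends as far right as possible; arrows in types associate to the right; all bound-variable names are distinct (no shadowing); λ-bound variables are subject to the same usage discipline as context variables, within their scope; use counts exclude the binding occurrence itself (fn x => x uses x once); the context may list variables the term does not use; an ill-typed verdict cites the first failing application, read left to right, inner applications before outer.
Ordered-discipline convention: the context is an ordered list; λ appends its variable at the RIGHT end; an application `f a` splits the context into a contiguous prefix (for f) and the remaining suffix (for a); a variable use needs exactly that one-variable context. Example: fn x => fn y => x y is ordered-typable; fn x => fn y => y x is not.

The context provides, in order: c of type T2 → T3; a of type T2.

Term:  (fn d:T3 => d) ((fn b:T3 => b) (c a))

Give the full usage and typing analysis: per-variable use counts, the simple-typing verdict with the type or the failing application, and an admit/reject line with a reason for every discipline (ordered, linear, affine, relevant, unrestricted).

counts: c: 1; a: 1; d [bound]: 1; b [bound]: 1
use order (left to right): d, b, c, a
typing: well-typed at T3
ordered: ✓, single-use (c, a, d, b), ordered derivation ok
linear: ✓, exactly-once usage across c, a, d, b
affine: ✓, none of c, a, d, b used more than once
relevant: ✓, none of c, a, d, b goes unused
unrestricted: ✓, typability at T3 is all that's needed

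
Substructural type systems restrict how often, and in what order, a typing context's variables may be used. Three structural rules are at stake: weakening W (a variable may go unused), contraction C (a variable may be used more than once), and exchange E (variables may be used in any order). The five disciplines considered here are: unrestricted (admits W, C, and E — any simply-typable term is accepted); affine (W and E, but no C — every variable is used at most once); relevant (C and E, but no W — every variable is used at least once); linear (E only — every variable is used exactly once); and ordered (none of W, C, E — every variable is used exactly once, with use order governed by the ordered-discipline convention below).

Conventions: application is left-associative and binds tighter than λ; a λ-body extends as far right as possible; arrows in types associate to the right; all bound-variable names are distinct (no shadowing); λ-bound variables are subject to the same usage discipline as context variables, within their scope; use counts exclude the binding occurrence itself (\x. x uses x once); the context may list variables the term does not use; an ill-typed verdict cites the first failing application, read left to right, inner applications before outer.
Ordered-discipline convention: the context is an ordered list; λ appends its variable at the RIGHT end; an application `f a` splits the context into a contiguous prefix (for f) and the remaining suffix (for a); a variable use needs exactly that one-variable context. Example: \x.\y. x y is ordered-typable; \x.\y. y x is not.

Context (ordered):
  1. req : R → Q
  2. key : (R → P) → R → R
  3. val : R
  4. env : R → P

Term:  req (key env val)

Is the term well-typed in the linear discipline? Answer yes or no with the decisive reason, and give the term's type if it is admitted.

yes — each of req, key, val, env used exactly once; term : Q
use counts: req: 1; key: 1; val: 1; env: 1
uses in reading order: req, key, env, val
typing: well-typed — term : Q
across the five disciplines: ordered ✗; linear ✓; affine ✓; relevant ✓; unrestricted ✓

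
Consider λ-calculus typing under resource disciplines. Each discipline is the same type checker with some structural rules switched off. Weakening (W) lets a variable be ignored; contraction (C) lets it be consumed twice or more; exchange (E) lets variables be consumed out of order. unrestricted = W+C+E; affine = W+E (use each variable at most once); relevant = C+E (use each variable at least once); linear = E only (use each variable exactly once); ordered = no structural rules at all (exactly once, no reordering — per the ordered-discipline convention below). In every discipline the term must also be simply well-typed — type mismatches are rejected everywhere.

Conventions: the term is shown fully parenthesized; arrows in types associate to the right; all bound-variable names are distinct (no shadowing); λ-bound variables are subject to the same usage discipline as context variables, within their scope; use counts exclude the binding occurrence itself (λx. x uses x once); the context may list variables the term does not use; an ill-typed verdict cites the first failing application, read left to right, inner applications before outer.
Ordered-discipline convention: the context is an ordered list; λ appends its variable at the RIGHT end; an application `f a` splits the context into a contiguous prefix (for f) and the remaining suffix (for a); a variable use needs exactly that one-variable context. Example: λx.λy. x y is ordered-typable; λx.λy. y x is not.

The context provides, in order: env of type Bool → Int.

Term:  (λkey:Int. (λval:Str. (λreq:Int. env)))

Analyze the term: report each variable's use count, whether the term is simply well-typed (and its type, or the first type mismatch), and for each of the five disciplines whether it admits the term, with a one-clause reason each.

variable uses: env: 1, key (bound): 0, val (bound): 0, req (bound): 0
use order (left to right): env
typing: ✓ — Int → Str → Int → Bool → Int
ordered: ✗, unused: key, val, req — weakening required
linear: ✗, unused: key, val, req — weakening required
affine: ✓, no duplicate uses among env, key, val, req
relevant: ✗, unused: key, val, req — weakening required
unrestricted: ✓, simply typable at Int → Str → Int → Bool → Int; W, C, E all held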